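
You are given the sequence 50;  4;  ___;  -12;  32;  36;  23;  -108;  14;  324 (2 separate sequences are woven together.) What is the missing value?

The terms cycle through 2 interleaved subsequences.
Track A: 50, ?, 32, 23, 14 (linear: a_n = 59 − 9·n).
Track B: 4, -12, 36, -108, 324 (geometric, ×-3 each step).
Filling track A at index 2 by its rule yields 41.

41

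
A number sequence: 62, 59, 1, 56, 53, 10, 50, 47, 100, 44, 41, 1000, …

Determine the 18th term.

100000

The slot pattern repeats as AAB (period 3), so there are 2 interleaved tracks.
Subsequence A: 62, 59, 56, 53, 50, 47, 44, 41 (arithmetic with common difference −3).
Subsequence B: 1, 10, 100, 1000 (powers of 10).
The 18th slot belongs to subsequence B; its 6th term is 100000.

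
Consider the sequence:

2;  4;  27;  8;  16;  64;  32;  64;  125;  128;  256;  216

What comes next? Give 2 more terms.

Reading positions in blocks of 3 reveals the pattern AAB — 2 tracks woven together.
Stream A: 2, 4, 8, 16, 32, 64, 128, 256 — powers of 2.
Stream B: 27, 64, 125, 216 — the cubes 3³, 4³, 5³, ….
Position 13 falls in stream A as its term 9, giving 512.
Term 14 comes from stream A (its 10th entry): 1024.

512, 1024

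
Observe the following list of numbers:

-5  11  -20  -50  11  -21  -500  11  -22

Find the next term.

Read the sequence 3 terms at a time; column i is its own pattern.
Stream A = -5, -50, -500: a geometric progression (common ratio 10).
Stream B = 11, 11, 11: always 11.
Stream C = -20, -21, -22: linear: a_n = -19 − n.
Position 10 falls in stream A as its term 4, giving -5000.

-5000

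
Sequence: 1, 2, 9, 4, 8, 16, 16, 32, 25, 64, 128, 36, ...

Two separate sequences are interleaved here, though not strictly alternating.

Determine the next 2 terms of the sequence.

Positions follow the repeating pattern AAB; grouping by letter gives 2 tracks.
Track A: 1, 2, 4, 8, 16, 32, 64, 128 — geometric, ×2 each step.
Track B: 9, 16, 25, 36 — the squares 3², 4², 5², ….
Position 13 falls in track A as its term 9, giving 256.
Term 14 comes from track A (its 10th entry): 512.

256, 512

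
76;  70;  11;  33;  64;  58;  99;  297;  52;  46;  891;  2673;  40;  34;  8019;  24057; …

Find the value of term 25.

Positions follow the repeating pattern AABB; grouping by letter gives 2 tracks.
Track A: 76, 70, 64, 58, 52, 46, 40, 34. Arithmetic, step −6.
Track B: 11, 33, 99, 297, 891, 2673, 8019, 24057. A geometric progression (common ratio 3).
Position 25 falls in track A as its term 13, giving 4.

4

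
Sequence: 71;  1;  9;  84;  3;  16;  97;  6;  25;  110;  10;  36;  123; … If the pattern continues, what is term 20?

Split by position mod 3 into 3 tracks.
Stream A = 71, 84, 97, 110, 123: adding 13 each time.
Stream B = 1, 3, 6, 10: triangular numbers n(n+1)/2 for n = 1, 2, ….
Stream C = 9, 16, 25, 36: the squares 3², 4², 5², ….
Position 20 → stream B, term 7 = 28.

28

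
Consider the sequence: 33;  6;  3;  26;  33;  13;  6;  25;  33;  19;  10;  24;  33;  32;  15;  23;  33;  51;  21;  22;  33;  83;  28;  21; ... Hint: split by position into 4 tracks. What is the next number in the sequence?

Read the sequence 4 terms at a time; column i is its own pattern.
Track A is 33, 33, 33, 33, 33, 33, which is the constant sequence 33.
Track B is 6, 13, 19, 32, 51, 83, which is a Fibonacci-like recurrence a_n = a_{n-1} + a_{n-2}.
Track C is 3, 6, 10, 15, 21, 28, which is triangular numbers starting at T_2.
Track D is 26, 25, 24, 23, 22, 21, which is arithmetic with common difference −1.
Term 25 comes from track A (its 7th entry): 33.

33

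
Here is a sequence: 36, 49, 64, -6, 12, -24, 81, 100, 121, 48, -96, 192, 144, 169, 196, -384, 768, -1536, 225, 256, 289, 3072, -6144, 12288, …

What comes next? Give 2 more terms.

Positions follow the repeating pattern AAABBB; grouping by letter gives 2 tracks.
Track A = 36, 49, 64, 81, 100, 121, 144, 169, 196, 225, 256, 289: perfect squares starting at 6².
Track B = -6, 12, -24, 48, -96, 192, -384, 768, -1536, 3072, -6144, 12288: multiplying by -2 each time.
Position 25 falls in track A as its term 13, giving 324.
Term 26 comes from track A (its 14th entry): 361.

324, 361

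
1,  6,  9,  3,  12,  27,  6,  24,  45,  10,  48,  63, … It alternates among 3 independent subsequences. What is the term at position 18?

99

Split by position mod 3 into 3 tracks.
Track A: 1, 3, 6, 10 — triangular numbers starting at T_1.
Track B: 6, 12, 24, 48 — multiplying by 2 each time.
Track C: 9, 27, 45, 63 — arithmetic with common difference +18.
Position 18 falls in track C as its term 6, giving 99.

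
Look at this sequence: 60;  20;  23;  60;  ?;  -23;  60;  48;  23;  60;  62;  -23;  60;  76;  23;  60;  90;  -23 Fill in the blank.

34

The terms cycle through 3 interleaved subsequences.
Subsequence A is 60, 60, 60, 60, 60, 60, which is the constant sequence 60.
Subsequence B is 20, ?, 48, 62, 76, 90, which is arithmetic with common difference +14.
Subsequence C is 23, -23, 23, -23, 23, -23, which is oscillating between 23 and -23.
So the missing entry in subsequence B is 34.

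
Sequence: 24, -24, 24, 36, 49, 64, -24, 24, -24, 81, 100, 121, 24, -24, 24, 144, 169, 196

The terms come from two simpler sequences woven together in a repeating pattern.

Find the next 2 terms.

Reading positions in blocks of 6 reveals the pattern AAABBB — 2 tracks woven together.
Stream A: 24, -24, 24, -24, 24, -24, 24, -24, 24. Alternating ±24.
Stream B: 36, 49, 64, 81, 100, 121, 144, 169, 196. The squares 6², 7², 8², ….
Position 19 falls in stream A as its term 10, giving -24.
Term 20 comes from stream A (its 11th entry): 24.

-24, 24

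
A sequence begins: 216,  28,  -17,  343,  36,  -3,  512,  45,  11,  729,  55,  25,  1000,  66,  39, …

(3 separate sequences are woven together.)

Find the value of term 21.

67

Split by position mod 3 into 3 tracks.
Track A: 216, 343, 512, 729, 1000. Consecutive cubes n³ from n = 6.
Track B: 28, 36, 45, 55, 66. Triangular numbers n(n+1)/2 for n = 7, 8, ….
Track C: -17, -3, 11, 25, 39. Adding 14 each time.
Term 21 comes from track C (its 7th entry): 67.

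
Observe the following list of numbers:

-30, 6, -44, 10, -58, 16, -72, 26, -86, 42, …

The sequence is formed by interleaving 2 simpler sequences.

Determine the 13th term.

Split by position mod 2 into 2 tracks.
Track A: -30, -44, -58, -72, -86 — arithmetic with common difference −14.
Track B: 6, 10, 16, 26, 42 — a Fibonacci-like recurrence a_n = a_{n-1} + a_{n-2}.
The 13th slot belongs to track A; its 7th term is -114.

-114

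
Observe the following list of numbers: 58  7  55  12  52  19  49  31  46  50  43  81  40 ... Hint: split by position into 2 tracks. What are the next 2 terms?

Odd-indexed and even-indexed terms follow separate rules.
Subsequence A: 58, 55, 52, 49, 46, 43, 40 — linear: a_n = 61 − 3·n.
Subsequence B: 7, 12, 19, 31, 50, 81 — Fibonacci-style (each term is the sum of the two before it).
Term 14 comes from subsequence B (its 7th entry): 131.
Term 15 comes from subsequence A (its 8th entry): 37.

131, 37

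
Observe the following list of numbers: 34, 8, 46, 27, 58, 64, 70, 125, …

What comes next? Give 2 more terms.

Odd-indexed and even-indexed terms follow separate rules.
Stream A = 34, 46, 58, 70: linear: a_n = 22 + 12·n.
Stream B = 8, 27, 64, 125: consecutive cubes n³ from n = 2.
The 9th slot belongs to stream A; its 5th term is 82.
The 10th slot belongs to stream B; its 5th term is 216.

82, 216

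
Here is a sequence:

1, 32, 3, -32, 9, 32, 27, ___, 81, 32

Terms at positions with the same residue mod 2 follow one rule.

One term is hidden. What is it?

-32

Positions 1, 3, 5, … form one subsequence and positions 2, 4, 6, … form another.
Subsequence A = 1, 3, 9, 27, 81: successive powers of 3.
Subsequence B = 32, -32, 32, ?, 32: alternating ±32.
Filling subsequence B at index 4 by its rule yields -32.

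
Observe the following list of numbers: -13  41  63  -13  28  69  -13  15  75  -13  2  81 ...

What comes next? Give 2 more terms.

-13, -11

Split by position mod 3: positions 1, 4, 7, … form one track, and each other residue class forms its own.
Track A: -13, -13, -13, -13 — always -13.
Track B: 41, 28, 15, 2 — subtracting 13 each time.
Track C: 63, 69, 75, 81 — adding 6 each time.
Position 13 → track A, term 5 = -13.
Position 14 falls in track B as its term 5, giving -11.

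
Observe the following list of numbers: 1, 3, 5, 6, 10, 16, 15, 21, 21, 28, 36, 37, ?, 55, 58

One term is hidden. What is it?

Positions follow the repeating pattern AAB; grouping by letter gives 2 tracks.
Track A = 1, 3, 6, 10, 15, 21, 28, 36, ?, 55: triangular numbers n(n+1)/2 for n = 1, 2, ….
Track B = 5, 16, 21, 37, 58: each term equals the sum of the previous two.
The gap is track A's term 9; the rule gives 45.

45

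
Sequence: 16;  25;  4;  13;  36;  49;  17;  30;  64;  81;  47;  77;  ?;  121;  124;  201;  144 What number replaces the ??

The slot pattern repeats as AABB (period 4), so there are 2 interleaved tracks.
Track A: 16, 25, 36, 49, 64, 81, ?, 121, 144 — consecutive squares n² from n = 4.
Track B: 4, 13, 17, 30, 47, 77, 124, 201 — Fibonacci-style (each term is the sum of the two before it).
The gap is track A's term 7; the rule gives 100.

100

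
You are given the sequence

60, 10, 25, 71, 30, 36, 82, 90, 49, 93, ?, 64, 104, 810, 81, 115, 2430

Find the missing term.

270

Split by position mod 3 into 3 tracks.
Subsequence A is 60, 71, 82, 93, 104, 115, which is linear: a_n = 49 + 11·n.
Subsequence B is 10, 30, 90, ?, 810, 2430, which is geometric with ratio 3.
Subsequence C is 25, 36, 49, 64, 81, which is consecutive squares n² from n = 5.
So the missing entry in subsequence B is 270.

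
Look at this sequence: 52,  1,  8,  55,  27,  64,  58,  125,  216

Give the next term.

61

Positions follow the repeating pattern ABB; grouping by letter gives 2 tracks.
Track A: 52, 55, 58 — arithmetic, step +3.
Track B: 1, 8, 27, 64, 125, 216 — consecutive cubes n³ from n = 1.
Position 10 → track A, term 4 = 61.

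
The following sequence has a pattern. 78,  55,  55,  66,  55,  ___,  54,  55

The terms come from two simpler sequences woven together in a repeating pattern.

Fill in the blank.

Reading positions in blocks of 3 reveals the pattern ABB — 2 tracks woven together.
Track A: 78, 66, 54 (linear: a_n = 90 − 12·n).
Track B: 55, 55, 55, ?, 55 (constant 55).
Filling track B at index 4 by its rule yields 55.

55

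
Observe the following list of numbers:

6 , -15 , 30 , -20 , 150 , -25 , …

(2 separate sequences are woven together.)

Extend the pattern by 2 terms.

750, -30

Split by position mod 2 into 2 tracks.
Stream A: 6, 30, 150. A geometric progression (common ratio 5).
Stream B: -15, -20, -25. Arithmetic, step −5.
Position 7 falls in stream A as its term 4, giving 750.
The 8th slot belongs to stream B; its 4th term is -30.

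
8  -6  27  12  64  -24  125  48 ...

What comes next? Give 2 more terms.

Taking every 2nd term gives 2 separate tracks.
Track A: 8, 27, 64, 125 (the cubes 2³, 3³, 4³, …).
Track B: -6, 12, -24, 48 (geometric with ratio -2).
Position 9 → track A, term 5 = 216.
Position 10 falls in track B as its term 5, giving -96.

216, -96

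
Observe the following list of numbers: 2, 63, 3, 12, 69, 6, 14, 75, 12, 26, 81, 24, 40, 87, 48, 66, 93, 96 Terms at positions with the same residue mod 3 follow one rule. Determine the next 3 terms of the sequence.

Split by position mod 3: positions 1, 4, 7, … form one track, and each other residue class forms its own.
Track A: 2, 12, 14, 26, 40, 66 (a Fibonacci-like recurrence a_n = a_{n-1} + a_{n-2}).
Track B: 63, 69, 75, 81, 87, 93 (adding 6 each time).
Track C: 3, 6, 12, 24, 48, 96 (a geometric progression (common ratio 2)).
The 19th slot belongs to track A; its 7th term is 106.
The 20th slot belongs to track B; its 7th term is 99.
Position 21 falls in track C as its term 7, giving 192.

106, 99, 192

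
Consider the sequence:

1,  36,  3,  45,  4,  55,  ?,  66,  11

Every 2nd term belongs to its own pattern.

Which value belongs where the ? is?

7

Positions 1, 3, 5, … form one subsequence and positions 2, 4, 6, … form another.
Track A is 1, 3, 4, ?, 11, which is each term equals the sum of the previous two.
Track B is 36, 45, 55, 66, which is triangular numbers n(n+1)/2 for n = 8, 9, ….
So the missing entry in track A is 7.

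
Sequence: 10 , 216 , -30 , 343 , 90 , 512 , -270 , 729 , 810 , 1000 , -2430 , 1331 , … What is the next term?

The terms cycle through 2 interleaved subsequences.
Track A: 10, -30, 90, -270, 810, -2430. Geometric with ratio -3.
Track B: 216, 343, 512, 729, 1000, 1331. The cubes 6³, 7³, 8³, ….
The 13th slot belongs to track A; its 7th term is 7290.

7290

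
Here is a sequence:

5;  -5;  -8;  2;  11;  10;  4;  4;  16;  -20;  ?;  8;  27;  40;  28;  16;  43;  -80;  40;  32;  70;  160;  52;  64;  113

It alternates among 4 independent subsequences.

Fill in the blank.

16

Taking every 4th term gives 4 separate tracks.
Stream A is 5, 11, 16, 27, 43, 70, 113, which is a Fibonacci-like recurrence a_n = a_{n-1} + a_{n-2}.
Stream B is -5, 10, -20, 40, -80, 160, which is geometric with ratio -2.
Stream C is -8, 4, ?, 28, 40, 52, which is adding 12 each time.
Stream D is 2, 4, 8, 16, 32, 64, which is successive powers of 2.
Filling stream C at index 3 by its rule yields 16.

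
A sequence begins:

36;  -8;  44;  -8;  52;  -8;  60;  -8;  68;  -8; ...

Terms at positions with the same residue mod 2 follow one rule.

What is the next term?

76

Odd-indexed and even-indexed terms follow separate rules.
Subsequence A: 36, 44, 52, 60, 68 (arithmetic with common difference +8).
Subsequence B: -8, -8, -8, -8, -8 (constant -8).
Position 11 falls in subsequence A as its term 6, giving 76.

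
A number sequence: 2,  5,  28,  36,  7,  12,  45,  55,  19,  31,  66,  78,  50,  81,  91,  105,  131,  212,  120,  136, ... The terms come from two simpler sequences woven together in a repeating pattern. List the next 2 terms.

343, 555

Positions follow the repeating pattern AABB; grouping by letter gives 2 tracks.
Subsequence A is 2, 5, 7, 12, 19, 31, 50, 81, 131, 212, which is each term equals the sum of the previous two.
Subsequence B is 28, 36, 45, 55, 66, 78, 91, 105, 120, 136, which is the triangular numbers T_7, T_8, ….
Position 21 falls in subsequence A as its term 11, giving 343.
Position 22 falls in subsequence A as its term 12, giving 555.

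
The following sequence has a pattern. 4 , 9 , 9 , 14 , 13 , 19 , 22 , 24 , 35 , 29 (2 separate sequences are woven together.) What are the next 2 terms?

Split by position mod 2 into 2 tracks.
Track A: 4, 9, 13, 22, 35 — each term equals the sum of the previous two.
Track B: 9, 14, 19, 24, 29 — arithmetic with common difference +5.
The 11th slot belongs to track A; its 6th term is 57.
Position 12 falls in track B as its term 6, giving 34.

57, 34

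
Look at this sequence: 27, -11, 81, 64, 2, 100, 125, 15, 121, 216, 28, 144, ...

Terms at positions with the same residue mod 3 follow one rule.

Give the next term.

Split by position mod 3: positions 1, 4, 7, … form one track, and each other residue class forms its own.
Subsequence A is 27, 64, 125, 216, which is consecutive cubes n³ from n = 3.
Subsequence B is -11, 2, 15, 28, which is arithmetic with common difference +13.
Subsequence C is 81, 100, 121, 144, which is perfect squares starting at 9².
Position 13 falls in subsequence A as its term 5, giving 343.

343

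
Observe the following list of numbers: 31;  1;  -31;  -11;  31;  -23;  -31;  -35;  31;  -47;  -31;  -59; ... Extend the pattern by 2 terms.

31, -71

Split by position mod 2 into 2 tracks.
Subsequence A: 31, -31, 31, -31, 31, -31 — alternating ±31.
Subsequence B: 1, -11, -23, -35, -47, -59 — arithmetic, step −12.
Position 13 → subsequence A, term 7 = 31.
Position 14 → subsequence B, term 7 = -71.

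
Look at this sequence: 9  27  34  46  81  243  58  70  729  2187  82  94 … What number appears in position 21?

Positions follow the repeating pattern AABB; grouping by letter gives 2 tracks.
Subsequence A: 9, 27, 81, 243, 729, 2187 (powers 3^2, 3^3, 3^4, …).
Subsequence B: 34, 46, 58, 70, 82, 94 (arithmetic with common difference +12).
Position 21 → subsequence A, term 11 = 531441.

531441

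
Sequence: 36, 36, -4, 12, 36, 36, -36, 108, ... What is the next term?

The slot pattern repeats as AABB (period 4), so there are 2 interleaved tracks.
Stream A is 36, 36, 36, 36, which is always 36.
Stream B is -4, 12, -36, 108, which is a geometric progression (common ratio -3).
The 9th slot belongs to stream A; its 5th term is 36.

36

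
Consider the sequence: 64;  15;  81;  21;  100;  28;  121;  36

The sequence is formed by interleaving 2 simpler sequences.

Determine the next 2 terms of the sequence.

144, 45

Odd-indexed and even-indexed terms follow separate rules.
Track A: 64, 81, 100, 121. Consecutive squares n² from n = 8.
Track B: 15, 21, 28, 36. The triangular numbers T_5, T_6, ….
Position 9 falls in track A as its term 5, giving 144.
Position 10 falls in track B as its term 5, giving 45.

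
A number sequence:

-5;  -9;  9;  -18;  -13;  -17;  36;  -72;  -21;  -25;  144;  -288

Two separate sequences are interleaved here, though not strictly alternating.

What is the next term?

-29

Positions follow the repeating pattern AABB; grouping by letter gives 2 tracks.
Stream A: -5, -9, -13, -17, -21, -25 (subtracting 4 each time).
Stream B: 9, -18, 36, -72, 144, -288 (a geometric progression (common ratio -2)).
The 13th slot belongs to stream A; its 7th term is -29.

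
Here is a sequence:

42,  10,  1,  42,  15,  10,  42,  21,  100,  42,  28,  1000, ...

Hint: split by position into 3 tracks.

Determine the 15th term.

Read the sequence 3 terms at a time; column i is its own pattern.
Subsequence A: 42, 42, 42, 42. Always 42.
Subsequence B: 10, 15, 21, 28. The triangular numbers T_4, T_5, ….
Subsequence C: 1, 10, 100, 1000. Successive powers of 10.
Term 15 comes from subsequence C (its 5th entry): 10000.

10000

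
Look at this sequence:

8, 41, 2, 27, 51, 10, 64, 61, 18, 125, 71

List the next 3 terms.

26, 216, 81

The terms cycle through 3 interleaved subsequences.
Track A is 8, 27, 64, 125, which is the cubes 2³, 3³, 4³, ….
Track B is 41, 51, 61, 71, which is linear: a_n = 31 + 10·n.
Track C is 2, 10, 18, which is arithmetic with common difference +8.
Term 12 comes from track C (its 4th entry): 26.
Position 13 falls in track A as its term 5, giving 216.
Position 14 → track B, term 5 = 81.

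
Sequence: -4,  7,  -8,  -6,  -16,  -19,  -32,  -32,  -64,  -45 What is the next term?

-128

Split by position mod 2 into 2 tracks.
Track A: -4, -8, -16, -32, -64 — multiplying by 2 each time.
Track B: 7, -6, -19, -32, -45 — subtracting 13 each time.
Position 11 falls in track A as its term 6, giving -128.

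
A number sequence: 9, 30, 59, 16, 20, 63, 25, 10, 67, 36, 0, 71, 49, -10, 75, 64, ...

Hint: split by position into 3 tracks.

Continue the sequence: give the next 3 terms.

Split by position mod 3 into 3 tracks.
Subsequence A is 9, 16, 25, 36, 49, 64, which is perfect squares starting at 3².
Subsequence B is 30, 20, 10, 0, -10, which is subtracting 10 each time.
Subsequence C is 59, 63, 67, 71, 75, which is adding 4 each time.
Position 17 → subsequence B, term 6 = -20.
Position 18 → subsequence C, term 6 = 79.
The 19th slot belongs to subsequence A; its 7th term is 81.

-20, 79, 81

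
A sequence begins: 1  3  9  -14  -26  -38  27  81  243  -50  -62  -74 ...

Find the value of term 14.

The slot pattern repeats as AAABBB (period 6), so there are 2 interleaved tracks.
Track A: 1, 3, 9, 27, 81, 243 (powers 3^0, 3^1, 3^2, …).
Track B: -14, -26, -38, -50, -62, -74 (subtracting 12 each time).
Term 14 comes from track A (its 8th entry): 2187.

2187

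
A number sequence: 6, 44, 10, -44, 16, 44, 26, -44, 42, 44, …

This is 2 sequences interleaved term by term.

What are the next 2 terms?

Odd-indexed and even-indexed terms follow separate rules.
Track A: 6, 10, 16, 26, 42 (Fibonacci-style (each term is the sum of the two before it)).
Track B: 44, -44, 44, -44, 44 (the oscillation 44·(−1)^(n+1)).
Position 11 falls in track A as its term 6, giving 68.
The 12th slot belongs to track B; its 6th term is -44.

68, -44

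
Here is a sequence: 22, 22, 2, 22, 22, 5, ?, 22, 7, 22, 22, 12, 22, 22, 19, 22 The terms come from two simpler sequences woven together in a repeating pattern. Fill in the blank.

22

The slot pattern repeats as AAB (period 3), so there are 2 interleaved tracks.
Subsequence A is 22, 22, 22, 22, ?, 22, 22, 22, 22, 22, 22, which is always 22.
Subsequence B is 2, 5, 7, 12, 19, which is a Fibonacci-like recurrence a_n = a_{n-1} + a_{n-2}.
The gap is subsequence A's term 5; the rule gives 22.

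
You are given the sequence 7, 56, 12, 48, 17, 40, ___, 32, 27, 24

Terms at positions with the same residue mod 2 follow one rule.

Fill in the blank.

22

Positions 1, 3, 5, … form one subsequence and positions 2, 4, 6, … form another.
Track A is 7, 12, 17, ?, 27, which is arithmetic, step +5.
Track B is 56, 48, 40, 32, 24, which is subtracting 8 each time.
Filling track A at index 4 by its rule yields 22.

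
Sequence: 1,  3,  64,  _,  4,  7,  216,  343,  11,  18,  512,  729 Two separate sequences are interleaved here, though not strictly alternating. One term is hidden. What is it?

Reading positions in blocks of 4 reveals the pattern AABB — 2 tracks woven together.
Stream A: 1, 3, 4, 7, 11, 18 (a Fibonacci-like recurrence a_n = a_{n-1} + a_{n-2}).
Stream B: 64, ?, 216, 343, 512, 729 (the cubes 4³, 5³, 6³, …).
So the missing entry in stream B is 125.

125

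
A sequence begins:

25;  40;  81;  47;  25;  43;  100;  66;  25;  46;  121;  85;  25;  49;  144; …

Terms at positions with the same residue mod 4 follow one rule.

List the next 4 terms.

Taking every 4th term gives 4 separate tracks.
Stream A = 25, 25, 25, 25: the constant sequence 25.
Stream B = 40, 43, 46, 49: arithmetic, step +3.
Stream C = 81, 100, 121, 144: perfect squares starting at 9².
Stream D = 47, 66, 85: arithmetic with common difference +19.
The 16th slot belongs to stream D; its 4th term is 104.
The 17th slot belongs to stream A; its 5th term is 25.
Position 18 → stream B, term 5 = 52.
Term 19 comes from stream C (its 5th entry): 169.

104, 25, 52, 169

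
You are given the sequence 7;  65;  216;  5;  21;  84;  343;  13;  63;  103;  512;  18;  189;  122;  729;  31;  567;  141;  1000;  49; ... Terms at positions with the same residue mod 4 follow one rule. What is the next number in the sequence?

1701

Read the sequence 4 terms at a time; column i is its own pattern.
Track A: 7, 21, 63, 189, 567. Geometric, ×3 each step.
Track B: 65, 84, 103, 122, 141. Arithmetic with common difference +19.
Track C: 216, 343, 512, 729, 1000. Perfect cubes starting at 6³.
Track D: 5, 13, 18, 31, 49. Fibonacci-style (each term is the sum of the two before it).
Position 21 → track A, term 6 = 1701.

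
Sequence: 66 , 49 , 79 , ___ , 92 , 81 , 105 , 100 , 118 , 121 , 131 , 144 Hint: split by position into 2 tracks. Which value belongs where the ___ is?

Odd-indexed and even-indexed terms follow separate rules.
Stream A is 66, 79, 92, 105, 118, 131, which is adding 13 each time.
Stream B is 49, ?, 81, 100, 121, 144, which is the squares 7², 8², 9², ….
So the missing entry in stream B is 64.

64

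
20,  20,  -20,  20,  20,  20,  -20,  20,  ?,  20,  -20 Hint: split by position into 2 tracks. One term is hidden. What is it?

The terms cycle through 2 interleaved subsequences.
Track A: 20, -20, 20, -20, ?, -20. The oscillation 20·(−1)^(n+1).
Track B: 20, 20, 20, 20, 20. Constant 20.
Filling track A at index 5 by its rule yields 20.

20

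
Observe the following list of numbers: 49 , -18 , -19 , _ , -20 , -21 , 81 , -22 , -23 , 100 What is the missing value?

Reading positions in blocks of 3 reveals the pattern ABB — 2 tracks woven together.
Track A: 49, ?, 81, 100 (the squares 7², 8², 9², …).
Track B: -18, -19, -20, -21, -22, -23 (subtracting 1 each time).
Track A's pattern makes the blank 64.

64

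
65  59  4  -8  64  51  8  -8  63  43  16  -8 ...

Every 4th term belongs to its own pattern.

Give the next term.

Split by position mod 4 into 4 tracks.
Subsequence A = 65, 64, 63: linear: a_n = 66 − n.
Subsequence B = 59, 51, 43: arithmetic, step −8.
Subsequence C = 4, 8, 16: powers 2^2, 2^3, 2^4, ….
Subsequence D = -8, -8, -8: the constant sequence -8.
Position 13 falls in subsequence A as its term 4, giving 62.

62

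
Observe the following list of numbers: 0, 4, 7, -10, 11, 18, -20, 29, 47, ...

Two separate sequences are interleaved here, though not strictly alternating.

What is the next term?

Positions follow the repeating pattern ABB; grouping by letter gives 2 tracks.
Track A: 0, -10, -20 — linear: a_n = 10 − 10·n.
Track B: 4, 7, 11, 18, 29, 47 — Fibonacci-style (each term is the sum of the two before it).
The 10th slot belongs to track A; its 4th term is -30.

-30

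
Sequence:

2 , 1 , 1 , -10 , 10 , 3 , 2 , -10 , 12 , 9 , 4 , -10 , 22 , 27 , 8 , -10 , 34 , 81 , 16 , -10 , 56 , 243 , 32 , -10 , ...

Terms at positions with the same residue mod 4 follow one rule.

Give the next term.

90

Read the sequence 4 terms at a time; column i is its own pattern.
Track A: 2, 10, 12, 22, 34, 56. A Fibonacci-like recurrence a_n = a_{n-1} + a_{n-2}.
Track B: 1, 3, 9, 27, 81, 243. Powers of 3.
Track C: 1, 2, 4, 8, 16, 32. Geometric, ×2 each step.
Track D: -10, -10, -10, -10, -10, -10. The constant sequence -10.
Position 25 falls in track A as its term 7, giving 90.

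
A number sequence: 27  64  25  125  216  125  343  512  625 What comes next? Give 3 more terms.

729, 1000, 3125

The slot pattern repeats as AAB (period 3), so there are 2 interleaved tracks.
Track A: 27, 64, 125, 216, 343, 512. The cubes 3³, 4³, 5³, ….
Track B: 25, 125, 625. Powers 5^2, 5^3, 5^4, ….
Term 10 comes from track A (its 7th entry): 729.
Position 11 → track A, term 8 = 1000.
Position 12 → track B, term 4 = 3125.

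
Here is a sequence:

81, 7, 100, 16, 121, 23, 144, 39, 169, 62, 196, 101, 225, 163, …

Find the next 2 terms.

Taking every 2nd term gives 2 separate tracks.
Track A: 81, 100, 121, 144, 169, 196, 225. The squares 9², 10², 11², ….
Track B: 7, 16, 23, 39, 62, 101, 163. A Fibonacci-like recurrence a_n = a_{n-1} + a_{n-2}.
Position 15 → track A, term 8 = 256.
Position 16 → track B, term 8 = 264.

256, 264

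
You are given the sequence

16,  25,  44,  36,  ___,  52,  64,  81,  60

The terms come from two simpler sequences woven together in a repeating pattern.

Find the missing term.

49

The slot pattern repeats as AAB (period 3), so there are 2 interleaved tracks.
Track A: 16, 25, 36, ?, 64, 81 — consecutive squares n² from n = 4.
Track B: 44, 52, 60 — linear: a_n = 36 + 8·n.
The gap is track A's term 4; the rule gives 49.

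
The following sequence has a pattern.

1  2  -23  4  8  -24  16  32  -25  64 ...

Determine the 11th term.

128

Reading positions in blocks of 3 reveals the pattern AAB — 2 tracks woven together.
Subsequence A = 1, 2, 4, 8, 16, 32, 64: geometric with ratio 2.
Subsequence B = -23, -24, -25: subtracting 1 each time.
The 11th slot belongs to subsequence A; its 8th term is 128.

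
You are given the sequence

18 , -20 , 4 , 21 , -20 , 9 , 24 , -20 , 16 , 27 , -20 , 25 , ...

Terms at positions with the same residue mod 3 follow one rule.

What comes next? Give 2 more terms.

30, -20

The terms cycle through 3 interleaved subsequences.
Stream A = 18, 21, 24, 27: linear: a_n = 15 + 3·n.
Stream B = -20, -20, -20, -20: constant -20.
Stream C = 4, 9, 16, 25: consecutive squares n² from n = 2.
The 13th slot belongs to stream A; its 5th term is 30.
The 14th slot belongs to stream B; its 5th term is -20.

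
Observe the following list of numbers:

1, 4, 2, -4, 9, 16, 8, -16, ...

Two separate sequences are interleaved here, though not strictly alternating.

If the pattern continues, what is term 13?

Positions follow the repeating pattern AABB; grouping by letter gives 2 tracks.
Stream A: 1, 4, 9, 16 — consecutive squares n² from n = 1.
Stream B: 2, -4, 8, -16 — geometric, ×-2 each step.
Term 13 comes from stream A (its 7th entry): 49.

49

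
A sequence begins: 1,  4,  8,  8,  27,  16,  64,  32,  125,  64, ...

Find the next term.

216

Split by position mod 2 into 2 tracks.
Track A: 1, 8, 27, 64, 125 (consecutive cubes n³ from n = 1).
Track B: 4, 8, 16, 32, 64 (successive powers of 2).
Position 11 falls in track A as its term 6, giving 216.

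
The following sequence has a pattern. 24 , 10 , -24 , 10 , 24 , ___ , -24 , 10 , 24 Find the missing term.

Positions 1, 3, 5, … form one subsequence and positions 2, 4, 6, … form another.
Track A: 24, -24, 24, -24, 24. The oscillation 24·(−1)^(n+1).
Track B: 10, 10, ?, 10. The constant sequence 10.
Filling track B at index 3 by its rule yields 10.

10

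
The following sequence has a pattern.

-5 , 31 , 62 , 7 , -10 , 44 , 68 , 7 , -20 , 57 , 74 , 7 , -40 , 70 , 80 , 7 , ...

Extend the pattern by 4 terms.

-80, 83, 86, 7

Read the sequence 4 terms at a time; column i is its own pattern.
Subsequence A is -5, -10, -20, -40, which is geometric, ×2 each step.
Subsequence B is 31, 44, 57, 70, which is arithmetic with common difference +13.
Subsequence C is 62, 68, 74, 80, which is adding 6 each time.
Subsequence D is 7, 7, 7, 7, which is constant 7.
Position 17 → subsequence A, term 5 = -80.
The 18th slot belongs to subsequence B; its 5th term is 83.
The 19th slot belongs to subsequence C; its 5th term is 86.
Position 20 falls in subsequence D as its term 5, giving 7.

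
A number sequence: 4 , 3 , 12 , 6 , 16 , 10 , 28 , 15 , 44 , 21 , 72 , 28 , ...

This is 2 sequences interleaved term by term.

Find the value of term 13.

Odd-indexed and even-indexed terms follow separate rules.
Subsequence A: 4, 12, 16, 28, 44, 72 — a Fibonacci-like recurrence a_n = a_{n-1} + a_{n-2}.
Subsequence B: 3, 6, 10, 15, 21, 28 — triangular numbers n(n+1)/2 for n = 2, 3, ….
The 13th slot belongs to subsequence A; its 7th term is 116.

116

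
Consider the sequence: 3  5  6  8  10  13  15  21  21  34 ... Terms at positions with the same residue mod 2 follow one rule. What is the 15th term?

Odd-indexed and even-indexed terms follow separate rules.
Track A: 3, 6, 10, 15, 21 — the triangular numbers T_2, T_3, ….
Track B: 5, 8, 13, 21, 34 — Fibonacci-style (each term is the sum of the two before it).
Term 15 comes from track A (its 8th entry): 45.

45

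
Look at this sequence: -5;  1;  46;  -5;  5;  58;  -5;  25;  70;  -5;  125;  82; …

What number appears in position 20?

15625

Taking every 3rd term gives 3 separate tracks.
Track A: -5, -5, -5, -5. Always -5.
Track B: 1, 5, 25, 125. Powers 5^0, 5^1, 5^2, ….
Track C: 46, 58, 70, 82. Arithmetic with common difference +12.
The 20th slot belongs to track B; its 7th term is 15625.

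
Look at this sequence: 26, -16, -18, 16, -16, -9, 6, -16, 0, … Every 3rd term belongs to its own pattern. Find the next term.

-4

Split by position mod 3: positions 1, 4, 7, … form one track, and each other residue class forms its own.
Track A: 26, 16, 6. Arithmetic with common difference −10.
Track B: -16, -16, -16. Always -16.
Track C: -18, -9, 0. Adding 9 each time.
The 10th slot belongs to track A; its 4th term is -4.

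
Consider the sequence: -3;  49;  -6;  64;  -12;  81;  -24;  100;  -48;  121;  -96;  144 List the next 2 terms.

Odd-indexed and even-indexed terms follow separate rules.
Stream A: -3, -6, -12, -24, -48, -96 — geometric with ratio 2.
Stream B: 49, 64, 81, 100, 121, 144 — perfect squares starting at 7².
Position 13 falls in stream A as its term 7, giving -192.
Term 14 comes from stream B (its 7th entry): 169.

-192, 169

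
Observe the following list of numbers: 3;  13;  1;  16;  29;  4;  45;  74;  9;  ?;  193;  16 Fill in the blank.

119

Positions follow the repeating pattern AAB; grouping by letter gives 2 tracks.
Stream A: 3, 13, 16, 29, 45, 74, ?, 193. Fibonacci-style (each term is the sum of the two before it).
Stream B: 1, 4, 9, 16. Consecutive squares n² from n = 1.
So the missing entry in stream A is 119.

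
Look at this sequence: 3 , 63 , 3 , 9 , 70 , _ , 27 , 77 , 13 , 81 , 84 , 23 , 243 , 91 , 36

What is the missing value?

Split by position mod 3: positions 1, 4, 7, … form one track, and each other residue class forms its own.
Stream A: 3, 9, 27, 81, 243 (powers of 3).
Stream B: 63, 70, 77, 84, 91 (adding 7 each time).
Stream C: 3, ?, 13, 23, 36 (a Fibonacci-like recurrence a_n = a_{n-1} + a_{n-2}).
So the missing entry in stream C is 10.

10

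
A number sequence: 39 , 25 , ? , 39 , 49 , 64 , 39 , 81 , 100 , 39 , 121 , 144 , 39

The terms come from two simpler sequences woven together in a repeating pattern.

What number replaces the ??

Positions follow the repeating pattern ABB; grouping by letter gives 2 tracks.
Subsequence A: 39, 39, 39, 39, 39 — constant 39.
Subsequence B: 25, ?, 49, 64, 81, 100, 121, 144 — consecutive squares n² from n = 5.
The gap is subsequence B's term 2; the rule gives 36.

36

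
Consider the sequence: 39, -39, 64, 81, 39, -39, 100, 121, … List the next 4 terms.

39, -39, 144, 169

Positions follow the repeating pattern AABB; grouping by letter gives 2 tracks.
Track A = 39, -39, 39, -39: alternating ±39.
Track B = 64, 81, 100, 121: the squares 8², 9², 10², ….
The 9th slot belongs to track A; its 5th term is 39.
The 10th slot belongs to track A; its 6th term is -39.
Position 11 falls in track B as its term 5, giving 144.
Position 12 falls in track B as its term 6, giving 169.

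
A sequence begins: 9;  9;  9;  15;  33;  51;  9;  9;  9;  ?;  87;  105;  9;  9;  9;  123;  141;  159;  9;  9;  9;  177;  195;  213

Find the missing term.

The slot pattern repeats as AAABBB (period 6), so there are 2 interleaved tracks.
Track A: 9, 9, 9, 9, 9, 9, 9, 9, 9, 9, 9, 9 (always 9).
Track B: 15, 33, 51, ?, 87, 105, 123, 141, 159, 177, 195, 213 (arithmetic, step +18).
Filling track B at index 4 by its rule yields 69.

69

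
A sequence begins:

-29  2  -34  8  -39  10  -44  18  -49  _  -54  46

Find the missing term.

28

Taking every 2nd term gives 2 separate tracks.
Track A: -29, -34, -39, -44, -49, -54. Subtracting 5 each time.
Track B: 2, 8, 10, 18, ?, 46. Each term equals the sum of the previous two.
Track B's pattern makes the blank 28.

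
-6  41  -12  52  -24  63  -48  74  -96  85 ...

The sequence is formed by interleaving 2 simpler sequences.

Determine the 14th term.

107

Odd-indexed and even-indexed terms follow separate rules.
Stream A: -6, -12, -24, -48, -96 (multiplying by 2 each time).
Stream B: 41, 52, 63, 74, 85 (adding 11 each time).
Position 14 falls in stream B as its term 7, giving 107.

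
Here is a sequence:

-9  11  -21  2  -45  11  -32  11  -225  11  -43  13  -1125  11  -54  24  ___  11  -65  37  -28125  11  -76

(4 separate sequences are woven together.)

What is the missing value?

The terms cycle through 4 interleaved subsequences.
Subsequence A = -9, -45, -225, -1125, ?, -28125: a geometric progression (common ratio 5).
Subsequence B = 11, 11, 11, 11, 11, 11: the constant sequence 11.
Subsequence C = -21, -32, -43, -54, -65, -76: subtracting 11 each time.
Subsequence D = 2, 11, 13, 24, 37: Fibonacci-style (each term is the sum of the two before it).
Subsequence A's pattern makes the blank -5625.

-5625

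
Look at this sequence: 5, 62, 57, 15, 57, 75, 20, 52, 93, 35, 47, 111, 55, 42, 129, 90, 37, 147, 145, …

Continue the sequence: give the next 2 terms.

Taking every 3rd term gives 3 separate tracks.
Track A is 5, 15, 20, 35, 55, 90, 145, which is a Fibonacci-like recurrence a_n = a_{n-1} + a_{n-2}.
Track B is 62, 57, 52, 47, 42, 37, which is linear: a_n = 67 − 5·n.
Track C is 57, 75, 93, 111, 129, 147, which is adding 18 each time.
Position 20 falls in track B as its term 7, giving 32.
Position 21 → track C, term 7 = 165.

32, 165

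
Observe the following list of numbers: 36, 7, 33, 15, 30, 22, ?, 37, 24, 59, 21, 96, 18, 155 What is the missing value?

27

The terms cycle through 2 interleaved subsequences.
Track A is 36, 33, 30, ?, 24, 21, 18, which is arithmetic, step −3.
Track B is 7, 15, 22, 37, 59, 96, 155, which is a Fibonacci-like recurrence a_n = a_{n-1} + a_{n-2}.
Filling track A at index 4 by its rule yields 27.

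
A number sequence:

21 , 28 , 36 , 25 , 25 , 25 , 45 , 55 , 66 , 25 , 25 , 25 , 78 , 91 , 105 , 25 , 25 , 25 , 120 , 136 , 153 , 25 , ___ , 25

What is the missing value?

The slot pattern repeats as AAABBB (period 6), so there are 2 interleaved tracks.
Track A = 21, 28, 36, 45, 55, 66, 78, 91, 105, 120, 136, 153: the triangular numbers T_6, T_7, ….
Track B = 25, 25, 25, 25, 25, 25, 25, 25, 25, 25, ?, 25: always 25.
The gap is track B's term 11; the rule gives 25.

25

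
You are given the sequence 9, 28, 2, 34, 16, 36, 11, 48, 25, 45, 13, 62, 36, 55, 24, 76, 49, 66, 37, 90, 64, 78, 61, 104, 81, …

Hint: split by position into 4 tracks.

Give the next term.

Split by position mod 4: positions 1, 5, 9, … form one track, and each other residue class forms its own.
Track A is 9, 16, 25, 36, 49, 64, 81, which is consecutive squares n² from n = 3.
Track B is 28, 36, 45, 55, 66, 78, which is the triangular numbers T_7, T_8, ….
Track C is 2, 11, 13, 24, 37, 61, which is Fibonacci-style (each term is the sum of the two before it).
Track D is 34, 48, 62, 76, 90, 104, which is arithmetic with common difference +14.
Position 26 → track B, term 7 = 91.

91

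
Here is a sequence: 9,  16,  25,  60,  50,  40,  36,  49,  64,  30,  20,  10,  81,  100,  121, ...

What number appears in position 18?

Positions follow the repeating pattern AAABBB; grouping by letter gives 2 tracks.
Stream A: 9, 16, 25, 36, 49, 64, 81, 100, 121 (the squares 3², 4², 5², …).
Stream B: 60, 50, 40, 30, 20, 10 (arithmetic, step −10).
Position 18 falls in stream B as its term 9, giving -20.

-20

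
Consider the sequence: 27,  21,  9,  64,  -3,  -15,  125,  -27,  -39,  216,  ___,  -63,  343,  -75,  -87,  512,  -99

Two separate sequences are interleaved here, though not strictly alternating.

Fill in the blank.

-51

The slot pattern repeats as ABB (period 3), so there are 2 interleaved tracks.
Track A = 27, 64, 125, 216, 343, 512: consecutive cubes n³ from n = 3.
Track B = 21, 9, -3, -15, -27, -39, ?, -63, -75, -87, -99: linear: a_n = 33 − 12·n.
Filling track B at index 7 by its rule yields -51.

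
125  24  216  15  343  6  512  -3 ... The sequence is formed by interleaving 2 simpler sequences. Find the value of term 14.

-30

Positions 1, 3, 5, … form one subsequence and positions 2, 4, 6, … form another.
Stream A: 125, 216, 343, 512 (consecutive cubes n³ from n = 5).
Stream B: 24, 15, 6, -3 (arithmetic with common difference −9).
Position 14 falls in stream B as its term 7, giving -30.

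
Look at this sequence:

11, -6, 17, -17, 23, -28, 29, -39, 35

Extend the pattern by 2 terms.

Taking every 2nd term gives 2 separate tracks.
Track A: 11, 17, 23, 29, 35 — linear: a_n = 5 + 6·n.
Track B: -6, -17, -28, -39 — linear: a_n = 5 − 11·n.
Term 10 comes from track B (its 5th entry): -50.
Position 11 → track A, term 6 = 41.

-50, 41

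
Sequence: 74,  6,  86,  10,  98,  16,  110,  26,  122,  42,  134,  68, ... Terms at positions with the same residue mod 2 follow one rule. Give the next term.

146

The terms cycle through 2 interleaved subsequences.
Track A: 74, 86, 98, 110, 122, 134 — adding 12 each time.
Track B: 6, 10, 16, 26, 42, 68 — each term equals the sum of the previous two.
Term 13 comes from track A (its 7th entry): 146.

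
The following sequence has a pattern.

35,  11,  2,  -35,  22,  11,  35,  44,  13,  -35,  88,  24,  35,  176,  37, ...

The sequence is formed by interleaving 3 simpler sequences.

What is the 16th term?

-35

Split by position mod 3: positions 1, 4, 7, … form one track, and each other residue class forms its own.
Subsequence A: 35, -35, 35, -35, 35. The oscillation 35·(−1)^(n+1).
Subsequence B: 11, 22, 44, 88, 176. Multiplying by 2 each time.
Subsequence C: 2, 11, 13, 24, 37. Each term equals the sum of the previous two.
Position 16 → subsequence A, term 6 = -35.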